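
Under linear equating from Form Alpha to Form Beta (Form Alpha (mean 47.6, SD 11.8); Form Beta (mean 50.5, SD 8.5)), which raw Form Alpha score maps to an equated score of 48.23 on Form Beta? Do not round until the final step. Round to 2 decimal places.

Invert y = (SD_Y/SD_X)(x − M_X) + M_Y:
x = (SD_X/SD_Y)(y − M_Y) + M_X = (11.8/8.5)(48.23 − 50.5) + 47.6
x = 1.388235 × -2.270 + 47.6 = 44.45

44.45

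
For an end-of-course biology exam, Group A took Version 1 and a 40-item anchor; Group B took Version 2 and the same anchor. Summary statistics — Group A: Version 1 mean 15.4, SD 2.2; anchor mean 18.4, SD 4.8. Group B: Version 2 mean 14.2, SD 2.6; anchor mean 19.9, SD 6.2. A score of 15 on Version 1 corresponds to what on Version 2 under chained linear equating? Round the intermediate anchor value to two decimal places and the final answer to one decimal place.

13.2

Version 1 → anchor (Group A): v = (4.8/2.2)(15 − 15.4) + 18.4 = 17.53
anchor → Version 2 (Group B): y = (2.6/6.2)(17.53 − 19.9) + 14.2 = 13.2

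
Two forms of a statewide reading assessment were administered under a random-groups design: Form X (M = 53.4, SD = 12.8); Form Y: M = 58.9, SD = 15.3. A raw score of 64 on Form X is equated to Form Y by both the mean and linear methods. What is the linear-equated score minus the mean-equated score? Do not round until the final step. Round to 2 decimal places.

Mean-equated: 64 + (58.9 − 53.4) = 69.50
Linear-equated: (15.3/12.8)(64 − 53.4) + 58.9 = 71.570
Difference = 71.570 − 69.50 = 2.07

2.07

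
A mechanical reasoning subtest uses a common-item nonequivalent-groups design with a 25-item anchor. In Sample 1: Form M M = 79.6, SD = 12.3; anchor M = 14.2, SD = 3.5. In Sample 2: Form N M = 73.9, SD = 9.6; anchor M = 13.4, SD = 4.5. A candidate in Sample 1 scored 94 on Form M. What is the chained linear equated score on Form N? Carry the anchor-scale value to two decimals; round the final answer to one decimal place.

Form M → anchor (Sample 1): v = (3.5/12.3)(94 − 79.6) + 14.2 = 18.30
anchor → Form N (Sample 2): y = (9.6/4.5)(18.30 − 13.4) + 73.9 = 84.4

84.4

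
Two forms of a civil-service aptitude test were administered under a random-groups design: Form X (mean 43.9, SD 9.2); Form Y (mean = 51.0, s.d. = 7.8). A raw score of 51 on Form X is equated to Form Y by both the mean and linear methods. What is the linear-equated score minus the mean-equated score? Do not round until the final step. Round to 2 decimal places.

Mean-equated: 51 + (51.0 − 43.9) = 58.10
Linear-equated: (7.8/9.2)(51 − 43.9) + 51.0 = 57.020
Difference = 57.020 − 58.10 = -1.08

-1.08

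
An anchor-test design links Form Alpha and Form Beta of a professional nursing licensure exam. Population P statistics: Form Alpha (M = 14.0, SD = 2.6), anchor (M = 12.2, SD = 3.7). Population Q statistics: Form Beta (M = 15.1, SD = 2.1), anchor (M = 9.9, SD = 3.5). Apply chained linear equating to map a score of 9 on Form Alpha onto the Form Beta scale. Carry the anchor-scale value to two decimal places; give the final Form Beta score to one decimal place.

12.2

Form Alpha → anchor (Population P): v = (3.7/2.6)(9 − 14.0) + 12.2 = 5.08
anchor → Form Beta (Population Q): y = (2.1/3.5)(5.08 − 9.9) + 15.1 = 12.2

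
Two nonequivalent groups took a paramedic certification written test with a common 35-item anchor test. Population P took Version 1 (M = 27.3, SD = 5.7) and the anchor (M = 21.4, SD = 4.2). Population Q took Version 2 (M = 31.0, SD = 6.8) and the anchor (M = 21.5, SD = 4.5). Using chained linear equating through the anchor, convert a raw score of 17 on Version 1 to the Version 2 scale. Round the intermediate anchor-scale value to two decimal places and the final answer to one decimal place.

19.4

Version 1 → anchor (Population P): v = (4.2/5.7)(17 − 27.3) + 21.4 = 13.81
anchor → Version 2 (Population Q): y = (6.8/4.5)(13.81 − 21.5) + 31.0 = 19.4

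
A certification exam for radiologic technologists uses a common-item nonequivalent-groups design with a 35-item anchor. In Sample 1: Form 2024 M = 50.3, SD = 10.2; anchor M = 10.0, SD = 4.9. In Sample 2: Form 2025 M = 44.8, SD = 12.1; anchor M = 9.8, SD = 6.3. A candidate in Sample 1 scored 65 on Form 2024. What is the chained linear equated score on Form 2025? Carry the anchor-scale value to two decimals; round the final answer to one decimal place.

Form 2024 → anchor (Sample 1): v = (4.9/10.2)(65 − 50.3) + 10.0 = 17.06
anchor → Form 2025 (Sample 2): y = (12.1/6.3)(17.06 − 9.8) + 44.8 = 58.7

58.7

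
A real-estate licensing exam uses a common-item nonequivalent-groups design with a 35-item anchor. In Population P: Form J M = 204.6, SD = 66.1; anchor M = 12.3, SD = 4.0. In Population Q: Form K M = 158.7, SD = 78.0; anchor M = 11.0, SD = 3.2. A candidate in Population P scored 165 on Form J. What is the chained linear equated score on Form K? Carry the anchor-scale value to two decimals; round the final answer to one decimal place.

131.9

Form J → anchor (Population P): v = (4.0/66.1)(165 − 204.6) + 12.3 = 9.90
anchor → Form K (Population Q): y = (78.0/3.2)(9.90 − 11.0) + 158.7 = 131.9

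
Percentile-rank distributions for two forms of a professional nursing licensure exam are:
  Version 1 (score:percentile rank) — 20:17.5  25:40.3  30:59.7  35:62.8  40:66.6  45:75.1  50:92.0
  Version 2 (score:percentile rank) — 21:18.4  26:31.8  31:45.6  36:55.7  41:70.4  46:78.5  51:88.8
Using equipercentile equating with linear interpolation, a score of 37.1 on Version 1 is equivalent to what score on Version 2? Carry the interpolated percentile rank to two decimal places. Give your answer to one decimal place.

PR of 37.1 on Version 1: 62.8 + (37.1 − 35)/(40 − 35) × (66.6 − 62.8) = 64.40
On Version 2, PR 64.40 falls between score 36 (PR 55.7) and 41 (PR 70.4).
Interpolate: 36 + (64.40 − 55.7)/(70.4 − 55.7) × (41 − 36) = 39.0

39.0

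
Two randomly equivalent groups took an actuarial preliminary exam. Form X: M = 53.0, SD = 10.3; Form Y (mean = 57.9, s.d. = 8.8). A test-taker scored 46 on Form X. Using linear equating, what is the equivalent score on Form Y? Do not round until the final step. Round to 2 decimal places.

51.92

Linear equating: y = (SD_Y/SD_X)(x − M_X) + M_Y
y = (8.8/10.3)(46 − 53.0) + 57.9
y = 0.854369 × -7.0 + 57.9 = -5.9806 + 57.9 = 51.92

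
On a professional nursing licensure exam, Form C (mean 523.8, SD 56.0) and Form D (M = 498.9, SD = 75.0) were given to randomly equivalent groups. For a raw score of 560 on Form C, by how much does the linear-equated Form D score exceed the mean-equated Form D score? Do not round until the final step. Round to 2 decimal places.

12.28

Mean-equated: 560 + (498.9 − 523.8) = 535.10
Linear-equated: (75.0/56.0)(560 − 523.8) + 498.9 = 547.382
Difference = 547.382 − 535.10 = 12.28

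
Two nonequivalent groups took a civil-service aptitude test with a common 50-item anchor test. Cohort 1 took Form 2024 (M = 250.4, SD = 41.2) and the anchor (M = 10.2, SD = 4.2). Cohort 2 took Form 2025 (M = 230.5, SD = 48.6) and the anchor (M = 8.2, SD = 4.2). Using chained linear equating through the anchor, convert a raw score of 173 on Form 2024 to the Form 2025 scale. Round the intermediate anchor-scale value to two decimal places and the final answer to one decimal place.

162.3

Form 2024 → anchor (Cohort 1): v = (4.2/41.2)(173 − 250.4) + 10.2 = 2.31
anchor → Form 2025 (Cohort 2): y = (48.6/4.2)(2.31 − 8.2) + 230.5 = 162.3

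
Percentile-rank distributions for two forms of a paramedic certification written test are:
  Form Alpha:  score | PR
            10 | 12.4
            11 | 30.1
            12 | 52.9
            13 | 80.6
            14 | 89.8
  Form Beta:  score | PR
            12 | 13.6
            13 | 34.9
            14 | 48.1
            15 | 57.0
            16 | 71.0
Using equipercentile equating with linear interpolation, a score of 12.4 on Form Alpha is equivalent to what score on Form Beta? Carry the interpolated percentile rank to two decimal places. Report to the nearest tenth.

15.5

PR of 12.4 on Form Alpha: 52.9 + (12.4 − 12)/(13 − 12) × (80.6 − 52.9) = 63.98
On Form Beta, PR 63.98 falls between score 15 (PR 57.0) and 16 (PR 71.0).
Interpolate: 15 + (63.98 − 57.0)/(71.0 − 57.0) × (16 − 15) = 15.5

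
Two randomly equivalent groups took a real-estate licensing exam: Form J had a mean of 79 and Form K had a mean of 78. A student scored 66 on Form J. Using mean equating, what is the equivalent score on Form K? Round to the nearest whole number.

65

Mean equating: y = x + (M_Y − M_X) = 66 + (78 − 79) = 65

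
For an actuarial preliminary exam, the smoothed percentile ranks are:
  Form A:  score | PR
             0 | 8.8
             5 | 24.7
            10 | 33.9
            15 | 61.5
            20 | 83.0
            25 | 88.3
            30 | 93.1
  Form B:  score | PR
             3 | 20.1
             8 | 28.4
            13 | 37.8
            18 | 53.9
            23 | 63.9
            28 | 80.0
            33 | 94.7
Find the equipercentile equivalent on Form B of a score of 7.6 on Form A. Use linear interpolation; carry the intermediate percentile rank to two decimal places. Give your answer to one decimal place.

PR of 7.6 on Form A: 24.7 + (7.6 − 5)/(10 − 5) × (33.9 − 24.7) = 29.48
On Form B, PR 29.48 falls between score 8 (PR 28.4) and 13 (PR 37.8).
Interpolate: 8 + (29.48 − 28.4)/(37.8 − 28.4) × (13 − 8) = 8.6

8.6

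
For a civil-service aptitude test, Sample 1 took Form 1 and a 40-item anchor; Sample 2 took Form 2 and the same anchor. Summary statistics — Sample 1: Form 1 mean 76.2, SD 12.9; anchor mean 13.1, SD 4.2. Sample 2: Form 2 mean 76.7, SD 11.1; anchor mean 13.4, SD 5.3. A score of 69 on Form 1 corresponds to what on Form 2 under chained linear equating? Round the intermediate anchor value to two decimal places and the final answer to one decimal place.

71.2

Form 1 → anchor (Sample 1): v = (4.2/12.9)(69 − 76.2) + 13.1 = 10.76
anchor → Form 2 (Sample 2): y = (11.1/5.3)(10.76 − 13.4) + 76.7 = 71.2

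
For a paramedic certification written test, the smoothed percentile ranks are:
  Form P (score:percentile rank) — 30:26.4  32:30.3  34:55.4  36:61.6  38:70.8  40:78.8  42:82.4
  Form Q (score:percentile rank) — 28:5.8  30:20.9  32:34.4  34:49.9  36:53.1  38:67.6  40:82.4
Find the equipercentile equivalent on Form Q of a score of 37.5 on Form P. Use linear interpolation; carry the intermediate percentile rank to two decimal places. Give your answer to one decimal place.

PR of 37.5 on Form P: 61.6 + (37.5 − 36)/(38 − 36) × (70.8 − 61.6) = 68.50
On Form Q, PR 68.50 falls between score 38 (PR 67.6) and 40 (PR 82.4).
Interpolate: 38 + (68.50 − 67.6)/(82.4 − 67.6) × (40 − 38) = 38.1

38.1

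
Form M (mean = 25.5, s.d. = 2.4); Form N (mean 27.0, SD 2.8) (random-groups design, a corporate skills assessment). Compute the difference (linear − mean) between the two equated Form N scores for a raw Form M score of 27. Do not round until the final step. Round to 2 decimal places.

0.25

Mean-equated: 27 + (27.0 − 25.5) = 28.50
Linear-equated: (2.8/2.4)(27 − 25.5) + 27.0 = 28.750
Difference = 28.750 − 28.50 = 0.25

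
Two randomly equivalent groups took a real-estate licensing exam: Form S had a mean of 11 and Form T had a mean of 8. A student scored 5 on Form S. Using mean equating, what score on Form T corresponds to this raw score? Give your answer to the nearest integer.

Mean equating: y = x + (M_Y − M_X) = 5 + (8 − 11) = 2

2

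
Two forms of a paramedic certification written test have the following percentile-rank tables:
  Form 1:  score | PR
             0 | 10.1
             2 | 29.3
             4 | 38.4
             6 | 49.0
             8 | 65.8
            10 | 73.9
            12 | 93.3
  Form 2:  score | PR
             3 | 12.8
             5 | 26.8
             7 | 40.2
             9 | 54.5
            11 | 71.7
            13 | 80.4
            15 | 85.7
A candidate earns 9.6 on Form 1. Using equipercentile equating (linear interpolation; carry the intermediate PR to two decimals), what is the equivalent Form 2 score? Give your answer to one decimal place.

PR of 9.6 on Form 1: 65.8 + (9.6 − 8)/(10 − 8) × (73.9 − 65.8) = 72.28
On Form 2, PR 72.28 falls between score 11 (PR 71.7) and 13 (PR 80.4).
Interpolate: 11 + (72.28 − 71.7)/(80.4 − 71.7) × (13 − 11) = 11.1

11.1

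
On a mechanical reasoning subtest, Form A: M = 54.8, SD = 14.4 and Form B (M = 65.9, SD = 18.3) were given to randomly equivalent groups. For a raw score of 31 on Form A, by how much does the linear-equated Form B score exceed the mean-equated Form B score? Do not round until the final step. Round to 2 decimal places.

Mean-equated: 31 + (65.9 − 54.8) = 42.10
Linear-equated: (18.3/14.4)(31 − 54.8) + 65.9 = 35.654
Difference = 35.654 − 42.10 = -6.45

-6.45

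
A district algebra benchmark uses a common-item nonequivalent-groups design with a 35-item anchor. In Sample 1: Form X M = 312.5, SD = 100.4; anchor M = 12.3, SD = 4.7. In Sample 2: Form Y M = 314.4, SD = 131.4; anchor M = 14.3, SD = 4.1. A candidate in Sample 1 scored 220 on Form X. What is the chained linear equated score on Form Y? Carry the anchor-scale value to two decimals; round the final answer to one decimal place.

111.5

Form X → anchor (Sample 1): v = (4.7/100.4)(220 − 312.5) + 12.3 = 7.97
anchor → Form Y (Sample 2): y = (131.4/4.1)(7.97 − 14.3) + 314.4 = 111.5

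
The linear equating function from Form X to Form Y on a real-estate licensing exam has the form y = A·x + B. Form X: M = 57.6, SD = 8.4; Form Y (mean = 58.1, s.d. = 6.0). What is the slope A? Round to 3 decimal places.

0.714

A = SD_Y / SD_X = 6.0 / 8.4 = 0.714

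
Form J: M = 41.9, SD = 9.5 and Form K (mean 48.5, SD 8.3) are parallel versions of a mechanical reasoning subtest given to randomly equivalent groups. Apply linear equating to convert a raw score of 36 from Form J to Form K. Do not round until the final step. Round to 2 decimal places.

43.35

Linear equating: y = (SD_Y/SD_X)(x − M_X) + M_Y
y = (8.3/9.5)(36 − 41.9) + 48.5
y = 0.873684 × -5.9 + 48.5 = -5.1547 + 48.5 = 43.35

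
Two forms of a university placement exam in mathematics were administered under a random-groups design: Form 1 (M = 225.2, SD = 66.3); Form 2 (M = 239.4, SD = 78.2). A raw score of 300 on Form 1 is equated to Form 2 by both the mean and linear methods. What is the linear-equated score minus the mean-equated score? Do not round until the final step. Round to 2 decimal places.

13.43

Mean-equated: 300 + (239.4 − 225.2) = 314.20
Linear-equated: (78.2/66.3)(300 − 225.2) + 239.4 = 327.626
Difference = 327.626 − 314.20 = 13.43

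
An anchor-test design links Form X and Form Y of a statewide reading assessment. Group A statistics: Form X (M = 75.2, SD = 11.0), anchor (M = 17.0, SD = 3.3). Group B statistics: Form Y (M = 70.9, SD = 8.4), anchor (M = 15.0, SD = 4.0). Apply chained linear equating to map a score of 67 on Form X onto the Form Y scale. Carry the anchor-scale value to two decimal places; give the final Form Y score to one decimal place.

Form X → anchor (Group A): v = (3.3/11.0)(67 − 75.2) + 17.0 = 14.54
anchor → Form Y (Group B): y = (8.4/4.0)(14.54 − 15.0) + 70.9 = 69.9

69.9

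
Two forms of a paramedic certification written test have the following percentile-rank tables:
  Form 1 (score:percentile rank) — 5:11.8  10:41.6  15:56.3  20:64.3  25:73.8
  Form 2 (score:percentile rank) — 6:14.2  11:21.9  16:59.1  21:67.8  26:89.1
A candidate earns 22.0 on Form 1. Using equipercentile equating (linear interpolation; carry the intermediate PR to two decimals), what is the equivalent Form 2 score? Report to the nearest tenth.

21.1

PR of 22.0 on Form 1: 64.3 + (22.0 − 20)/(25 − 20) × (73.8 − 64.3) = 68.10
On Form 2, PR 68.10 falls between score 21 (PR 67.8) and 26 (PR 89.1).
Interpolate: 21 + (68.10 − 67.8)/(89.1 − 67.8) × (26 − 21) = 21.1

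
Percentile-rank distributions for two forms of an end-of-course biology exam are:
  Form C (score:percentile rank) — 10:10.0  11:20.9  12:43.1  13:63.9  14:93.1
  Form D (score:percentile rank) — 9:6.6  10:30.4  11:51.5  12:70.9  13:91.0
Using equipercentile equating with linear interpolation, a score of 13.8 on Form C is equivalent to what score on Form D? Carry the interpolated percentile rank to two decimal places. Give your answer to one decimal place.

PR of 13.8 on Form C: 63.9 + (13.8 − 13)/(14 − 13) × (93.1 − 63.9) = 87.26
On Form D, PR 87.26 falls between score 12 (PR 70.9) and 13 (PR 91.0).
Interpolate: 12 + (87.26 − 70.9)/(91.0 − 70.9) × (13 − 12) = 12.8

12.8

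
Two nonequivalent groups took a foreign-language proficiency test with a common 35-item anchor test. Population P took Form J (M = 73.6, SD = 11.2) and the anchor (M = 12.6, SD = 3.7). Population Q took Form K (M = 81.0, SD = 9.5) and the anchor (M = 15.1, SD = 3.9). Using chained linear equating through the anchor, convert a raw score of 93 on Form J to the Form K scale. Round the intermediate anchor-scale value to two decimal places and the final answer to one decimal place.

Form J → anchor (Population P): v = (3.7/11.2)(93 − 73.6) + 12.6 = 19.01
anchor → Form K (Population Q): y = (9.5/3.9)(19.01 − 15.1) + 81.0 = 90.5

90.5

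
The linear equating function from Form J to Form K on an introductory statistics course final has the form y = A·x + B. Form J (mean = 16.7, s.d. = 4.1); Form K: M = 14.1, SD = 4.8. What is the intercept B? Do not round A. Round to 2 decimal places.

A = SD_Y / SD_X = 4.8 / 4.1 = 1.170732
B = M_Y − A·M_X = 14.1 − 1.170732 × 16.7 = -5.45

-5.45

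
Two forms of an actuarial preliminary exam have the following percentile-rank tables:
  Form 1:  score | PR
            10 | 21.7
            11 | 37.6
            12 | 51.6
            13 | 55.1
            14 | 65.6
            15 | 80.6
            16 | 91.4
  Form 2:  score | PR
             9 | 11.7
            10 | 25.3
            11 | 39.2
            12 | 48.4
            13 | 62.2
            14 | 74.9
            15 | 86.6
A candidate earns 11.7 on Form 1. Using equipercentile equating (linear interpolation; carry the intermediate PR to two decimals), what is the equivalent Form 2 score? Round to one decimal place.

PR of 11.7 on Form 1: 37.6 + (11.7 − 11)/(12 − 11) × (51.6 − 37.6) = 47.40
On Form 2, PR 47.40 falls between score 11 (PR 39.2) and 12 (PR 48.4).
Interpolate: 11 + (47.40 − 39.2)/(48.4 − 39.2) × (12 − 11) = 11.9

11.9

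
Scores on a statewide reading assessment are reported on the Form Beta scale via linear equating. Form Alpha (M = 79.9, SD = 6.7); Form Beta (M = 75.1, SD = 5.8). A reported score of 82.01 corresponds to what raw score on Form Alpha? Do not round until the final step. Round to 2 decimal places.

87.88

Invert y = (SD_Y/SD_X)(x − M_X) + M_Y:
x = (SD_X/SD_Y)(y − M_Y) + M_X = (6.7/5.8)(82.01 − 75.1) + 79.9
x = 1.155172 × 6.910 + 79.9 = 87.88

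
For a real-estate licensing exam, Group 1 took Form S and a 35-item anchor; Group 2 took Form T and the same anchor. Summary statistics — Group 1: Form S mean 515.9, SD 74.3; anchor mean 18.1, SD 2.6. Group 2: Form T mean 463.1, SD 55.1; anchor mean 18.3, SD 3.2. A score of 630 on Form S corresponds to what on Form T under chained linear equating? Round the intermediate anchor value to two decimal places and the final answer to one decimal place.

Form S → anchor (Group 1): v = (2.6/74.3)(630 − 515.9) + 18.1 = 22.09
anchor → Form T (Group 2): y = (55.1/3.2)(22.09 − 18.3) + 463.1 = 528.4

528.4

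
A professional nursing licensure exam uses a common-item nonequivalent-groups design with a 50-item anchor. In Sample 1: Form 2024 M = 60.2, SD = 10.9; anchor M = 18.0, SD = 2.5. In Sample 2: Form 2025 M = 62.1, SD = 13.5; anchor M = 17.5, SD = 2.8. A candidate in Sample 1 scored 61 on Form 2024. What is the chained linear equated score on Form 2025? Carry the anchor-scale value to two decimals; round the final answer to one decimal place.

65.4

Form 2024 → anchor (Sample 1): v = (2.5/10.9)(61 − 60.2) + 18.0 = 18.18
anchor → Form 2025 (Sample 2): y = (13.5/2.8)(18.18 − 17.5) + 62.1 = 65.4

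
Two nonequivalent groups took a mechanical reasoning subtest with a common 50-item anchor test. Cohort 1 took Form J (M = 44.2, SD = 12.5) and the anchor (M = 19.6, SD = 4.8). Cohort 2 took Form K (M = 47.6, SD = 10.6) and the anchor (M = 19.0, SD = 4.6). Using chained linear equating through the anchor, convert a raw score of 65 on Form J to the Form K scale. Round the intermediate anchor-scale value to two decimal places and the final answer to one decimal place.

Form J → anchor (Cohort 1): v = (4.8/12.5)(65 − 44.2) + 19.6 = 27.59
anchor → Form K (Cohort 2): y = (10.6/4.6)(27.59 − 19.0) + 47.6 = 67.4

67.4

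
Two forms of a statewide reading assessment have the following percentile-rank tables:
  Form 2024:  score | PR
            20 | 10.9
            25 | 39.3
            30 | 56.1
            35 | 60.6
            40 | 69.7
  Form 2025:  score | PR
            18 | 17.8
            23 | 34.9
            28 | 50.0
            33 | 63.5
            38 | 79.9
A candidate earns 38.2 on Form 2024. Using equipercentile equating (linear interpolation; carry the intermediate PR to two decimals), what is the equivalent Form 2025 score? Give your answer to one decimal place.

33.9

PR of 38.2 on Form 2024: 60.6 + (38.2 − 35)/(40 − 35) × (69.7 − 60.6) = 66.42
On Form 2025, PR 66.42 falls between score 33 (PR 63.5) and 38 (PR 79.9).
Interpolate: 33 + (66.42 − 63.5)/(79.9 − 63.5) × (38 − 33) = 33.9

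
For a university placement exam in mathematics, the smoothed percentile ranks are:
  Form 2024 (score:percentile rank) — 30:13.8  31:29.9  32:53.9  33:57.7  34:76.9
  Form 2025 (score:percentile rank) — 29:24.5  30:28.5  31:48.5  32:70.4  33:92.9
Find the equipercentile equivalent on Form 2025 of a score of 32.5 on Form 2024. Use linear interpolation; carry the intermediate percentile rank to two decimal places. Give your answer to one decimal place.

PR of 32.5 on Form 2024: 53.9 + (32.5 − 32)/(33 − 32) × (57.7 − 53.9) = 55.80
On Form 2025, PR 55.80 falls between score 31 (PR 48.5) and 32 (PR 70.4).
Interpolate: 31 + (55.80 − 48.5)/(70.4 − 48.5) × (32 − 31) = 31.3

31.3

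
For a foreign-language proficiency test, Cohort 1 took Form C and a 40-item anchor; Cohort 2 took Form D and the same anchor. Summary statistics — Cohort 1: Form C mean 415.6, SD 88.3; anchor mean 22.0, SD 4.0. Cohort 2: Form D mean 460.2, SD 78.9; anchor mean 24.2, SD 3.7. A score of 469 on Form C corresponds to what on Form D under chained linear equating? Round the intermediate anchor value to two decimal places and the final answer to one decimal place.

Form C → anchor (Cohort 1): v = (4.0/88.3)(469 − 415.6) + 22.0 = 24.42
anchor → Form D (Cohort 2): y = (78.9/3.7)(24.42 − 24.2) + 460.2 = 464.9

464.9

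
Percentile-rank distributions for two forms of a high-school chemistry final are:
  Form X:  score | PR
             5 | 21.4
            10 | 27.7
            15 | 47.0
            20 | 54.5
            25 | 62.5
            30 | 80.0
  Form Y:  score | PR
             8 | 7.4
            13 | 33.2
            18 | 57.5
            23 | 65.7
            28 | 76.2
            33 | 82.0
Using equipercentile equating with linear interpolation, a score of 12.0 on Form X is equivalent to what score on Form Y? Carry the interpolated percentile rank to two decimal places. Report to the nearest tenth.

13.5

PR of 12.0 on Form X: 27.7 + (12.0 − 10)/(15 − 10) × (47.0 − 27.7) = 35.42
On Form Y, PR 35.42 falls between score 13 (PR 33.2) and 18 (PR 57.5).
Interpolate: 13 + (35.42 − 33.2)/(57.5 − 33.2) × (18 − 13) = 13.5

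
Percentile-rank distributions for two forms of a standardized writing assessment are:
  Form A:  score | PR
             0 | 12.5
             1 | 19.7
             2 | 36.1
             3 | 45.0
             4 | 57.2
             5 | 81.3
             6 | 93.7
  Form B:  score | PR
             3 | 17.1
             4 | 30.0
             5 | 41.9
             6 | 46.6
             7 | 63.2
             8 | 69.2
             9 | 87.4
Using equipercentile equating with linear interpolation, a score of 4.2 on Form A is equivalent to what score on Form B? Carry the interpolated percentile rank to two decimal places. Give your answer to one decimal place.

PR of 4.2 on Form A: 57.2 + (4.2 − 4)/(5 − 4) × (81.3 − 57.2) = 62.02
On Form B, PR 62.02 falls between score 6 (PR 46.6) and 7 (PR 63.2).
Interpolate: 6 + (62.02 − 46.6)/(63.2 − 46.6) × (7 − 6) = 6.9

6.9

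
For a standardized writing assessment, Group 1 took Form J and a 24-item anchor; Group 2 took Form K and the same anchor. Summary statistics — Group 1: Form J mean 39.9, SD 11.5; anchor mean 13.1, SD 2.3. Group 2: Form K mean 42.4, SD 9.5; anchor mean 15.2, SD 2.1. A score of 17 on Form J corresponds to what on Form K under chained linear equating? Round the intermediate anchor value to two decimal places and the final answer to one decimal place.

Form J → anchor (Group 1): v = (2.3/11.5)(17 − 39.9) + 13.1 = 8.52
anchor → Form K (Group 2): y = (9.5/2.1)(8.52 − 15.2) + 42.4 = 12.2

12.2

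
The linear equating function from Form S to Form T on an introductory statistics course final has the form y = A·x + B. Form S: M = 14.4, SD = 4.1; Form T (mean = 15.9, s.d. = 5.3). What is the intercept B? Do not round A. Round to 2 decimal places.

-2.71

A = SD_Y / SD_X = 5.3 / 4.1 = 1.292683
B = M_Y − A·M_X = 15.9 − 1.292683 × 14.4 = -2.71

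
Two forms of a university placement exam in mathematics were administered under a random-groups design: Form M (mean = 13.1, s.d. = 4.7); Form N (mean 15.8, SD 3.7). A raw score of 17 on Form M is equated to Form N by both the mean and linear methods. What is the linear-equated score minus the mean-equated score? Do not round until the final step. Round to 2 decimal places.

-0.83

Mean-equated: 17 + (15.8 − 13.1) = 19.70
Linear-equated: (3.7/4.7)(17 − 13.1) + 15.8 = 18.870
Difference = 18.870 − 19.70 = -0.83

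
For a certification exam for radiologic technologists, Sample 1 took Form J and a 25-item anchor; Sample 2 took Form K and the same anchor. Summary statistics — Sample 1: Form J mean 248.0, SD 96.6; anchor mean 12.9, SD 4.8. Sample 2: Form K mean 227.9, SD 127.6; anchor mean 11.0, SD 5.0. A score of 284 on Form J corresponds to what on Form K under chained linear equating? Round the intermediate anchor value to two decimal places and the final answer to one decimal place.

322.1

Form J → anchor (Sample 1): v = (4.8/96.6)(284 − 248.0) + 12.9 = 14.69
anchor → Form K (Sample 2): y = (127.6/5.0)(14.69 − 11.0) + 227.9 = 322.1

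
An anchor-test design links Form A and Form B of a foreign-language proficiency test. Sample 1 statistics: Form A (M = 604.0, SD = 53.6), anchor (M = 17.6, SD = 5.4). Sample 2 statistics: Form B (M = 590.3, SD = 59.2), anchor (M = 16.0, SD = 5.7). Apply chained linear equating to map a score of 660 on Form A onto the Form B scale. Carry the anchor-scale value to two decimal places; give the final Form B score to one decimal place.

665.5

Form A → anchor (Sample 1): v = (5.4/53.6)(660 − 604.0) + 17.6 = 23.24
anchor → Form B (Sample 2): y = (59.2/5.7)(23.24 − 16.0) + 590.3 = 665.5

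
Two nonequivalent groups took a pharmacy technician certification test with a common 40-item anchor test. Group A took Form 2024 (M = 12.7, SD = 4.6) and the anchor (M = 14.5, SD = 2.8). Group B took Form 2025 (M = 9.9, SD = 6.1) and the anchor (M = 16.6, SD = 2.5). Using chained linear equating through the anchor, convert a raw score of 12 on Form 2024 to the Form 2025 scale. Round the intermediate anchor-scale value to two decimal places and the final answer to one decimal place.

Form 2024 → anchor (Group A): v = (2.8/4.6)(12 − 12.7) + 14.5 = 14.07
anchor → Form 2025 (Group B): y = (6.1/2.5)(14.07 − 16.6) + 9.9 = 3.7

3.7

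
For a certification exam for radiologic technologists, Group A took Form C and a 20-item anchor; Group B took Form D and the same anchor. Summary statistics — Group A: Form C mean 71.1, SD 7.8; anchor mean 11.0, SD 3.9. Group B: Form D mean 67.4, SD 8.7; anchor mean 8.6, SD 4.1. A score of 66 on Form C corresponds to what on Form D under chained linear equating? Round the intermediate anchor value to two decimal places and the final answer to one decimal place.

Form C → anchor (Group A): v = (3.9/7.8)(66 − 71.1) + 11.0 = 8.45
anchor → Form D (Group B): y = (8.7/4.1)(8.45 − 8.6) + 67.4 = 67.1

67.1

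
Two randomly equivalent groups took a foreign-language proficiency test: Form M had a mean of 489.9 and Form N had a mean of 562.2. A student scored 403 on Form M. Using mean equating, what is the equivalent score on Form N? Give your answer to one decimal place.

475.3

Mean equating: y = x + (M_Y − M_X) = 403 + (562.2 − 489.9) = 475.3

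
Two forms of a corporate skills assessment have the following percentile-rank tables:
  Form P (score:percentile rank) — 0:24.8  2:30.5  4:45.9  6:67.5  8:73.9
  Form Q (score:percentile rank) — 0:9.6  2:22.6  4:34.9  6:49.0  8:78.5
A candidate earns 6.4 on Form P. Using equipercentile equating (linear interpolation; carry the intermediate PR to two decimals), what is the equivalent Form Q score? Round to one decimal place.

7.3

PR of 6.4 on Form P: 67.5 + (6.4 − 6)/(8 − 6) × (73.9 − 67.5) = 68.78
On Form Q, PR 68.78 falls between score 6 (PR 49.0) and 8 (PR 78.5).
Interpolate: 6 + (68.78 − 49.0)/(78.5 − 49.0) × (8 − 6) = 7.3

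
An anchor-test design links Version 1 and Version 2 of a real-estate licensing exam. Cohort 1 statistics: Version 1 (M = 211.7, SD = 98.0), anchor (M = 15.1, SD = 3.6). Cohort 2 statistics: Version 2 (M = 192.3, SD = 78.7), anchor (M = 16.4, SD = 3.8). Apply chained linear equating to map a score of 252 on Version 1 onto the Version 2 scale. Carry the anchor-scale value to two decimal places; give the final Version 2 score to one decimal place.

196.0

Version 1 → anchor (Cohort 1): v = (3.6/98.0)(252 − 211.7) + 15.1 = 16.58
anchor → Version 2 (Cohort 2): y = (78.7/3.8)(16.58 − 16.4) + 192.3 = 196.0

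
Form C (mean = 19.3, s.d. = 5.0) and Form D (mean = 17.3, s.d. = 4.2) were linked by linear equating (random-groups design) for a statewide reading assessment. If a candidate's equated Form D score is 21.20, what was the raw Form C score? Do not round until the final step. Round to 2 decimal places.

23.94

Invert y = (SD_Y/SD_X)(x − M_X) + M_Y:
x = (SD_X/SD_Y)(y − M_Y) + M_X = (5.0/4.2)(21.20 − 17.3) + 19.3
x = 1.190476 × 3.900 + 19.3 = 23.94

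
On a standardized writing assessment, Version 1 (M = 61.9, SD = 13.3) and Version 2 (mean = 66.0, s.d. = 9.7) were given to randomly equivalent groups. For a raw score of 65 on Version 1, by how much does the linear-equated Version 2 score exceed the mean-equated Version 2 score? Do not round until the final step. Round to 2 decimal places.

-0.84

Mean-equated: 65 + (66.0 − 61.9) = 69.10
Linear-equated: (9.7/13.3)(65 − 61.9) + 66.0 = 68.261
Difference = 68.261 − 69.10 = -0.84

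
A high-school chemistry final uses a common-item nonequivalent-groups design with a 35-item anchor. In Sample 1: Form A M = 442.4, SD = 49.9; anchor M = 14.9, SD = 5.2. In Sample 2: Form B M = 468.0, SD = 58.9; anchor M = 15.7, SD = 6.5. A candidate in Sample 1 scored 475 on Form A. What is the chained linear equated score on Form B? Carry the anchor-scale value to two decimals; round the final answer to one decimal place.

Form A → anchor (Sample 1): v = (5.2/49.9)(475 − 442.4) + 14.9 = 18.30
anchor → Form B (Sample 2): y = (58.9/6.5)(18.30 − 15.7) + 468.0 = 491.6

491.6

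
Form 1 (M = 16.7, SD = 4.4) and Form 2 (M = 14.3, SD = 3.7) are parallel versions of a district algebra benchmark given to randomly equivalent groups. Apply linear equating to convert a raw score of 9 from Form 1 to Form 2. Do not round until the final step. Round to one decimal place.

7.8

Linear equating: y = (SD_Y/SD_X)(x − M_X) + M_Y
y = (3.7/4.4)(9 − 16.7) + 14.3
y = 0.840909 × -7.7 + 14.3 = -6.4750 + 14.3 = 7.8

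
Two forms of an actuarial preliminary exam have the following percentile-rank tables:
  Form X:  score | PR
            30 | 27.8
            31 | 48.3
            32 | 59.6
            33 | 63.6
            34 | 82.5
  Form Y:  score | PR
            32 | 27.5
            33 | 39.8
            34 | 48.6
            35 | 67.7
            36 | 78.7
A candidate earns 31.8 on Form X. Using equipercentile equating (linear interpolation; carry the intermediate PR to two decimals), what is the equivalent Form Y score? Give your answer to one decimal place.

PR of 31.8 on Form X: 48.3 + (31.8 − 31)/(32 − 31) × (59.6 − 48.3) = 57.34
On Form Y, PR 57.34 falls between score 34 (PR 48.6) and 35 (PR 67.7).
Interpolate: 34 + (57.34 − 48.6)/(67.7 − 48.6) × (35 − 34) = 34.5

34.5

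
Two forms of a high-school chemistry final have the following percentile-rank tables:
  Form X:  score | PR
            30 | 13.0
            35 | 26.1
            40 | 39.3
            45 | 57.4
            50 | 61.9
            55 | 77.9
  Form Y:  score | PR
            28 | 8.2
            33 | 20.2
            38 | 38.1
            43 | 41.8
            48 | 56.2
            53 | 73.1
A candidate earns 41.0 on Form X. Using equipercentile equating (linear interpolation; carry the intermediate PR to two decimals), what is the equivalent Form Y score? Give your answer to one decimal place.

PR of 41.0 on Form X: 39.3 + (41.0 − 40)/(45 − 40) × (57.4 − 39.3) = 42.92
On Form Y, PR 42.92 falls between score 43 (PR 41.8) and 48 (PR 56.2).
Interpolate: 43 + (42.92 − 41.8)/(56.2 − 41.8) × (48 − 43) = 43.4

43.4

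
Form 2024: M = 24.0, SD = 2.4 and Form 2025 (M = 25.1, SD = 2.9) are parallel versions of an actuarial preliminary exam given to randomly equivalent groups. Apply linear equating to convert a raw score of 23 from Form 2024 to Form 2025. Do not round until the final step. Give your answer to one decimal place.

23.9

Linear equating: y = (SD_Y/SD_X)(x − M_X) + M_Y
y = (2.9/2.4)(23 − 24.0) + 25.1
y = 1.208333 × -1.0 + 25.1 = -1.2083 + 25.1 = 23.9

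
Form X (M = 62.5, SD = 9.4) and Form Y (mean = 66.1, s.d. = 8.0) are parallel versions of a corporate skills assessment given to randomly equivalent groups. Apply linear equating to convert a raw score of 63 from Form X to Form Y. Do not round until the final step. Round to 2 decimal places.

66.53

Linear equating: y = (SD_Y/SD_X)(x − M_X) + M_Y
y = (8.0/9.4)(63 − 62.5) + 66.1
y = 0.851064 × 0.5 + 66.1 = 0.4255 + 66.1 = 66.53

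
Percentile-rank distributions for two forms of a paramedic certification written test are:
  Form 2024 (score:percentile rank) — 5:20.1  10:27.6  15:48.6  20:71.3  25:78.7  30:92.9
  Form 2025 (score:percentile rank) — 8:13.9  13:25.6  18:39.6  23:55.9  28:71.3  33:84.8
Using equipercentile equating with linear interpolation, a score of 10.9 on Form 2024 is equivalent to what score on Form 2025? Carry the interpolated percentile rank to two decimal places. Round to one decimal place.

PR of 10.9 on Form 2024: 27.6 + (10.9 − 10)/(15 − 10) × (48.6 − 27.6) = 31.38
On Form 2025, PR 31.38 falls between score 13 (PR 25.6) and 18 (PR 39.6).
Interpolate: 13 + (31.38 − 25.6)/(39.6 − 25.6) × (18 − 13) = 15.1

15.1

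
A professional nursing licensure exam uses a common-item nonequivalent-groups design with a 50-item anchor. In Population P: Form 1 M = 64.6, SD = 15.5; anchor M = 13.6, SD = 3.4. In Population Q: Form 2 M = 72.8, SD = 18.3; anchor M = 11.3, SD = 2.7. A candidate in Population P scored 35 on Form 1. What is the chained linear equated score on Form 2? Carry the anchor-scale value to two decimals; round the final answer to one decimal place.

Form 1 → anchor (Population P): v = (3.4/15.5)(35 − 64.6) + 13.6 = 7.11
anchor → Form 2 (Population Q): y = (18.3/2.7)(7.11 − 11.3) + 72.8 = 44.4

44.4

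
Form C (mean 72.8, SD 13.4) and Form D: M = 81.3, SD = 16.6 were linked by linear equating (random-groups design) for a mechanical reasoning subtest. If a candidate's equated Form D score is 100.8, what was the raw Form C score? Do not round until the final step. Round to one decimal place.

Invert y = (SD_Y/SD_X)(x − M_X) + M_Y:
x = (SD_X/SD_Y)(y − M_Y) + M_X = (13.4/16.6)(100.8 − 81.3) + 72.8
x = 0.807229 × 19.500 + 72.8 = 88.5

88.5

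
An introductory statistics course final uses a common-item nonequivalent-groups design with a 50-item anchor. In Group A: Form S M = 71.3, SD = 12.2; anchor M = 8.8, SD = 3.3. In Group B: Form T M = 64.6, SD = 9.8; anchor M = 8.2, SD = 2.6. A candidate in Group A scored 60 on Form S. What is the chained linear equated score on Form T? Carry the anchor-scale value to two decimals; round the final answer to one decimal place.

Form S → anchor (Group A): v = (3.3/12.2)(60 − 71.3) + 8.8 = 5.74
anchor → Form T (Group B): y = (9.8/2.6)(5.74 − 8.2) + 64.6 = 55.3

55.3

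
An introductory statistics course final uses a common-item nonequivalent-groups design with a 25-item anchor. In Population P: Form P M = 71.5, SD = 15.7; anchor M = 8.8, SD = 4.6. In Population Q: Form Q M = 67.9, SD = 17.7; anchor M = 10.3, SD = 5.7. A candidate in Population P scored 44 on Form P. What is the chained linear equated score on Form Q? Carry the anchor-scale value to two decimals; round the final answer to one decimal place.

38.2

Form P → anchor (Population P): v = (4.6/15.7)(44 − 71.5) + 8.8 = 0.74
anchor → Form Q (Population Q): y = (17.7/5.7)(0.74 − 10.3) + 67.9 = 38.2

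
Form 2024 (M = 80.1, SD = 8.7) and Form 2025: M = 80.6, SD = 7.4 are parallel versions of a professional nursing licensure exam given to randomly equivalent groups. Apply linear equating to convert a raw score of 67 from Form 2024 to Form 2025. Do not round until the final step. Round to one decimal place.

69.5

Linear equating: y = (SD_Y/SD_X)(x − M_X) + M_Y
y = (7.4/8.7)(67 − 80.1) + 80.6
y = 0.850575 × -13.1 + 80.6 = -11.1425 + 80.6 = 69.5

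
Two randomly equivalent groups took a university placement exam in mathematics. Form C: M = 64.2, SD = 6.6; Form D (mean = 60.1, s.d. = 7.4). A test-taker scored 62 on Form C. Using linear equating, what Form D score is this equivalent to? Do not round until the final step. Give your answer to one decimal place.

Linear equating: y = (SD_Y/SD_X)(x − M_X) + M_Y
y = (7.4/6.6)(62 − 64.2) + 60.1
y = 1.121212 × -2.2 + 60.1 = -2.4667 + 60.1 = 57.6

57.6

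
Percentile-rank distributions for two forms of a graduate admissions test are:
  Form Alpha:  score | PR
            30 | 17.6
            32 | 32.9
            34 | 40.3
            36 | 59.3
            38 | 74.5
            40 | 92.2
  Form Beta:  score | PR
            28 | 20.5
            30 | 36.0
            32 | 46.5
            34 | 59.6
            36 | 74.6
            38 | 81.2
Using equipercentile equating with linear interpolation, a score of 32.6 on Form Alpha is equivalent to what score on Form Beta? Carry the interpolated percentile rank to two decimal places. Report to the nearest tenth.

29.9

PR of 32.6 on Form Alpha: 32.9 + (32.6 − 32)/(34 − 32) × (40.3 − 32.9) = 35.12
On Form Beta, PR 35.12 falls between score 28 (PR 20.5) and 30 (PR 36.0).
Interpolate: 28 + (35.12 − 20.5)/(36.0 − 20.5) × (30 − 28) = 29.9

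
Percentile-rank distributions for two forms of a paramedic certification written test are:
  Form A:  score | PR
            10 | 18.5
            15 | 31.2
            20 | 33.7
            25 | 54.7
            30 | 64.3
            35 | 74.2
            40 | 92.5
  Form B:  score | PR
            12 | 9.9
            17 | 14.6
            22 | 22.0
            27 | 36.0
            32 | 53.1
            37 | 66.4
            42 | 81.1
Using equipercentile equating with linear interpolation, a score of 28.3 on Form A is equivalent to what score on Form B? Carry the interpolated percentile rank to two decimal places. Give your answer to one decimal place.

PR of 28.3 on Form A: 54.7 + (28.3 − 25)/(30 − 25) × (64.3 − 54.7) = 61.04
On Form B, PR 61.04 falls between score 32 (PR 53.1) and 37 (PR 66.4).
Interpolate: 32 + (61.04 − 53.1)/(66.4 − 53.1) × (37 − 32) = 35.0

35.0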